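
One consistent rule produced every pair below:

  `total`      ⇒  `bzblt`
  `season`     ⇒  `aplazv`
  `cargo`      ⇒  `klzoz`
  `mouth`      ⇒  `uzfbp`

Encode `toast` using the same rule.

bzlab

The shift depends on letter class: consonant t→b is +8, but vowel o→z is +11. Vowels shift forward by 11 and consonants shift forward by 8.
Applying it to toast: t(cons)+8=b, o(vowel)+11=z, a(vowel)+11=l, s(cons)+8=a, t(cons)+8=b.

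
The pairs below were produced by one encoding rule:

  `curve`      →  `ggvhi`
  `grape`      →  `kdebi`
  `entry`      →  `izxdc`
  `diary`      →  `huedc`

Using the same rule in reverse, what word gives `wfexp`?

stall

Shifts by position in curve: pos 0: c→g (+4), pos 1: u→g (+12), pos 2: r→v (+4), pos 3: v→h (+12) — repeating every 2. A repeating key of period 2 is used — shifts +4, +12 over and over.
Decoding wfexp: w−4=s, f−12=t, e−4=a, x−12=l, p−4=l.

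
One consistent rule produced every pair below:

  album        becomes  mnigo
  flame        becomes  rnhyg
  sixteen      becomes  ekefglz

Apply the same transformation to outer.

Shifts by position in album: pos 0: a→m (+12), pos 1: l→n (+2), pos 2: b→i (+7), pos 3: u→g (+12), pos 4: m→o (+2) — repeating every 3. A repeating key of period 3 is used — shifts +12, +2, +7 over and over.
Applying it to outer: o+12=a, u+2=w, t+7=a, e+12=q, r+2=t.

awaqt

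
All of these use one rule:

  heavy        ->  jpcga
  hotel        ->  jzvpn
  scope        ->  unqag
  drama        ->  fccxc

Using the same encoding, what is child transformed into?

Shifts by position in heavy: pos 0: h→j (+2), pos 1: e→p (+11), pos 2: a→c (+2), pos 3: v→g (+11) — repeating every 2. The shifts repeat in a cycle of length 2: positions 0,1,… shift by +2, +11, then the pattern repeats.
Applying it to child: c+2=e, h+11=s, i+2=k, l+11=w, d+2=f.

eskwf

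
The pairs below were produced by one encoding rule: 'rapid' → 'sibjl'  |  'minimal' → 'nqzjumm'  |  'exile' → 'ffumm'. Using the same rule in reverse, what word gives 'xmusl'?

The shifts repeat in a cycle of length 3: positions 0,1,… shift by +1, +8, +12, then the pattern repeats.
Undoing it on xmusl: x−1=w, m−8=e, u−12=i, s−1=r, l−8=d.

weird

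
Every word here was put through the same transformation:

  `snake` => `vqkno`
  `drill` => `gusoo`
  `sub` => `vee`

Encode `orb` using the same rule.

yue

The shift depends on letter class: consonant s→v is +3, but vowel a→k is +10. The rule splits by letter class: vowels +10, consonants +3.
For orb: o(vowel)+10=y, r(cons)+3=u, b(cons)+3=e.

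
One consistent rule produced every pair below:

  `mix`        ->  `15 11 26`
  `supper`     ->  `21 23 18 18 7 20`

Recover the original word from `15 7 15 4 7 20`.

The number is (letter's place in the alphabet, a=1) + 2.
Reversing it on 15 7 15 4 7 20: 15→(15−2)÷1=13=m, 7→(7−2)÷1=5=e, 15→(15−2)÷1=13=m, 4→(4−2)÷1=2=b, 7→(7−2)÷1=5=e, 20→(20−2)÷1=18=r.

member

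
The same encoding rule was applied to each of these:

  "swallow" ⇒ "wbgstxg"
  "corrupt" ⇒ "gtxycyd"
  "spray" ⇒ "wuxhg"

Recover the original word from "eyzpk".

attic

In swallow: s→w is +4, w→b is +5, a→g is +6, l→s is +7 — the shift increases by 1 each position. Each letter shifts forward by (position + 4), i.e. 4, 5, 6, … — the shift grows by one for each successive letter.
Reversing it on eyzpk: e−4=a, y−5=t, z−6=t, p−7=i, k−8=c.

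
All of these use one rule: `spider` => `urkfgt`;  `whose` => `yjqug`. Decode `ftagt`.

Compare letters: s→u is +2, p→r is +2, i→k is +2 — a constant shift. It's a constant shift of +2 (ROT2).
Reversing it on ftagt: f−2=d, t−2=r, a−2=y, g−2=e, t−2=r.

dryer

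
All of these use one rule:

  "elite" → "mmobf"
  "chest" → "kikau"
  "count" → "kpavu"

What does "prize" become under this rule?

xsohf

The shifts repeat in a cycle of length 3: positions 0,1,… shift by +8, +1, +6, then the pattern repeats.
On prize: p+8=x, r+1=s, i+6=o, z+8=h, e+1=f.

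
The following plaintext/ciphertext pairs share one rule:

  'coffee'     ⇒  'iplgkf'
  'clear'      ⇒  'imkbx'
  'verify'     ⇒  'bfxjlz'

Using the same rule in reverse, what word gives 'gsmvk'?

argue

Shifts by position in coffee: pos 0: c→i (+6), pos 1: o→p (+1), pos 2: f→l (+6), pos 3: f→g (+1) — repeating every 2. A repeating key of period 2 is used — shifts +6, +1 over and over.
Decoding gsmvk: g−6=a, s−1=r, m−6=g, v−1=u, k−6=e.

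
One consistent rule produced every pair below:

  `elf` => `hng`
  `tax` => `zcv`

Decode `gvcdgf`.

debate

The output letters match the input read backwards, each shifted +2: elf reversed is fle. Two steps: reverse the string, then apply a Caesar shift of +2.
Undoing it on gvcdgf: shift back: g−2=e, v−2=t, c−2=a, d−2=b, g−2=e, f−2=d → etabed; then reverse → debate.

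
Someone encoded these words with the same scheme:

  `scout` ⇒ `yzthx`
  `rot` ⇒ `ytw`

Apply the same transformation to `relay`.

dfqjw

The output letters match the input read backwards, each shifted +5: scout reversed is tuocs. Two steps: reverse the string, then apply a Caesar shift of +5.
Applying it to relay: reverse → yaler; then shift: y+5=d, a+5=f, l+5=q, e+5=j, r+5=w.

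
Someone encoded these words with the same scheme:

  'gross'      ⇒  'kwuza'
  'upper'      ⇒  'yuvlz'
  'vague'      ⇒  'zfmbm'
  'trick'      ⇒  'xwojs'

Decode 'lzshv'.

human

In gross: g→k is +4, r→w is +5, o→u is +6, s→z is +7 — the shift increases by 1 each position. Letter i (0-indexed) is shifted by i+4, so successive shifts are 4, 5, 6, ….
Undoing it on lzshv: l−4=h, z−5=u, s−6=m, h−7=a, v−8=n.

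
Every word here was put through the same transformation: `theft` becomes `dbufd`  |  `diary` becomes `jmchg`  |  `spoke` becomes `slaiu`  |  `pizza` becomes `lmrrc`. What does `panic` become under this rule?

t(19)→d(3) and h(7)→b(1) fit y≡11x+2 (mod 26); the inverse of 11 mod 26 is 19. Treating letters as 0–25, the rule is x ↦ 11x + 2 (mod 26).
Applying it to panic: p(15)→11·15+2≡11=l; a(0)→11·0+2≡2=c; n(13)→11·13+2≡15=p; i(8)→11·8+2≡12=m; c(2)→11·2+2≡24=y (all mod 26).

lcpmy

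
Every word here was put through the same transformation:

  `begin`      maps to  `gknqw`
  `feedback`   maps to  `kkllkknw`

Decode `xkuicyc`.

senator

In begin: b→g is +5, e→k is +6, g→n is +7, i→q is +8 — the shift increases by 1 each position. Each letter shifts forward by (position + 5), i.e. 5, 6, 7, … — the shift grows by one for each successive letter.
Decoding xkuicyc: x−5=s, k−6=e, u−7=n, i−8=a, c−9=t, y−10=o, c−11=r.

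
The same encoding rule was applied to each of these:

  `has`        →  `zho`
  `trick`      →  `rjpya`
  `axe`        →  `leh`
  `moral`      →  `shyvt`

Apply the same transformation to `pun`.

The output letters match the input read backwards, each shifted +7: has reversed is sah. Two steps: reverse the string, then apply a Caesar shift of +7.
For pun: reverse → nup; then shift: n+7=u, u+7=b, p+7=w.

ubw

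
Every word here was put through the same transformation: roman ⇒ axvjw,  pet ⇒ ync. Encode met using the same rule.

vnc

Compare letters: r→a is +9, o→x is +9, m→v is +9 — a constant shift. It's a constant shift of +9 (ROT9).
Applying it to met: m+9=v, e+9=n, t+9=c.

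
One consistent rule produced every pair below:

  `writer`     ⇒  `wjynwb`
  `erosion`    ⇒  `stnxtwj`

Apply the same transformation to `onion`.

stnst

The output letters match the input read backwards, each shifted +5: writer reversed is retirw. Two steps: reverse the string, then apply a Caesar shift of +5.
For onion: reverse → noino; then shift: n+5=s, o+5=t, i+5=n, n+5=s, o+5=t.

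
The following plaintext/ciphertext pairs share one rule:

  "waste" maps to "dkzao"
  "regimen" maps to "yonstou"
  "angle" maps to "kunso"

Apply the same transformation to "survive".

The shift depends on letter class: consonant w→d is +7, but vowel a→k is +10. Two shifts are in play — +10 for a/e/i/o/u, +7 for every other letter.
On survive: s(cons)+7=z, u(vowel)+10=e, r(cons)+7=y, v(cons)+7=c, i(vowel)+10=s, v(cons)+7=c, e(vowel)+10=o.

zeycsco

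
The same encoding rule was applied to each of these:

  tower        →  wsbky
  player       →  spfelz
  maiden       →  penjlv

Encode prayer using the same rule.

In tower: t→w is +3, o→s is +4, w→b is +5, e→k is +6 — the shift increases by 1 each position. The shift increases by 1 at each position, starting from +3: 3, 4, 5, ….
On prayer: p+3=s, r+4=v, a+5=f, y+6=e, e+7=l, r+8=z.

svfelz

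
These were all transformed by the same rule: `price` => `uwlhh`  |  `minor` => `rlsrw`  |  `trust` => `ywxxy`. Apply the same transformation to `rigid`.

Vowels shift forward by 3 and consonants shift forward by 5.
Applying it to rigid: r(cons)+5=w, i(vowel)+3=l, g(cons)+5=l, i(vowel)+3=l, d(cons)+5=i.

wllli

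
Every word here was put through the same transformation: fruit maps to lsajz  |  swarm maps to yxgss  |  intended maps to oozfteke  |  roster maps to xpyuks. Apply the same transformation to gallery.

Shifts by position in fruit: pos 0: f→l (+6), pos 1: r→s (+1), pos 2: u→a (+6), pos 3: i→j (+1) — repeating every 2. The shifts repeat in a cycle of length 2: positions 0,1,… shift by +6, +1, then the pattern repeats.
Applying it to gallery: g+6=m, a+1=b, l+6=r, l+1=m, e+6=k, r+1=s, y+6=e.

mbrmkse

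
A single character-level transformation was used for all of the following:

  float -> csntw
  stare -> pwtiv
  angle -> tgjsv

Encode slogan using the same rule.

Each letter's alphabet position (a=0..z=25) is mapped through 7·x+19 mod 26 — an affine cipher.
For slogan: s(18)→7·18+19≡15=p; l(11)→7·11+19≡18=s; o(14)→7·14+19≡13=n; g(6)→7·6+19≡9=j; a(0)→7·0+19≡19=t; n(13)→7·13+19≡6=g (all mod 26).

psnjtg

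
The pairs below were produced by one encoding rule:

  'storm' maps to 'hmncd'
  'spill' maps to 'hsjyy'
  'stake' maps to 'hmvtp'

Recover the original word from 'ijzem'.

night

s(18)→h(7) and t(19)→m(12) fit y≡5x+21 (mod 26); the inverse of 5 mod 26 is 21. This is an affine cipher: with a=0,…,z=25, each position x becomes (5x+21) mod 26.
Decoding ijzem: i(8)→21·(8−21)≡13=n; j(9)→21·(9−21)≡8=i; z(25)→21·(25−21)≡6=g; e(4)→21·(4−21)≡7=h; m(12)→21·(12−21)≡19=t (all mod 26).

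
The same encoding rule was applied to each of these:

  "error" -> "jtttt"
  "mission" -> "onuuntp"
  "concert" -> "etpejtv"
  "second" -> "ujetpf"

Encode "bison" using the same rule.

The shift depends on letter class: consonant r→t is +2, but vowel e→j is +5. Two shifts are in play — +5 for a/e/i/o/u, +2 for every other letter.
On bison: b(cons)+2=d, i(vowel)+5=n, s(cons)+2=u, o(vowel)+5=t, n(cons)+2=p.

dnutp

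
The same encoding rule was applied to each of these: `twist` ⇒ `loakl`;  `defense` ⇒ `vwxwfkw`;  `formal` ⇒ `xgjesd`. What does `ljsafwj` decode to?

trainer

Compare letters: t→l is +18, w→o is +18, i→a is +18 — a constant shift. It's a constant shift of +18 (ROT18).
Decoding ljsafwj: l−18=t, j−18=r, s−18=a, a−18=i, f−18=n, w−18=e, j−18=r.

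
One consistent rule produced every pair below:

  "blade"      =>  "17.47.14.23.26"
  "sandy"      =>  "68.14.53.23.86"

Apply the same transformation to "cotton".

b(#2)→17 and l(#12)→47: differences scale by 3, so n = 3·pos + 11. Each letter becomes 3×(its alphabet position, a=1..z=26) + 11.
Applying it to cotton: c=3→20, o=15→56, t=20→71, t=20→71, o=15→56, n=14→53.

20.56.71.71.56.53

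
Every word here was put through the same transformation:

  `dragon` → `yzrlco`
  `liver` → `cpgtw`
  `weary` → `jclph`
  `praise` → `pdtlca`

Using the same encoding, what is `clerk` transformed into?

The output letters match the input read backwards, each shifted +11: dragon reversed is nogard. Read the word backwards and shift each letter +11.
Applying it to clerk: reverse → krelc; then shift: k+11=v, r+11=c, e+11=p, l+11=w, c+11=n.

vcpwn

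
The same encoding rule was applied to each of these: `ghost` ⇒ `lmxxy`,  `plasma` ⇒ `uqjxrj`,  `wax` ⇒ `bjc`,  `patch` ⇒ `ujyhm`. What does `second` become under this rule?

The shift depends on letter class: consonant g→l is +5, but vowel o→x is +9. Two shifts are in play — +9 for a/e/i/o/u, +5 for every other letter.
On second: s(cons)+5=x, e(vowel)+9=n, c(cons)+5=h, o(vowel)+9=x, n(cons)+5=s, d(cons)+5=i.

xnhxsi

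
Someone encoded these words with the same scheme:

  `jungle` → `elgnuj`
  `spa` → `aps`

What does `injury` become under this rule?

yrujni

The output letters match the input read backwards: jungle reversed is elgnuj. The word is simply reversed.
For injury: reverse → yrujni.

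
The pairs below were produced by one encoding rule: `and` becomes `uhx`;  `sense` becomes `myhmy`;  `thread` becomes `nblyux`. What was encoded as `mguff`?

Compare letters: a→u is +20, n→h is +20, d→x is +20 — a constant shift. This is a Caesar cipher with shift 20.
Undoing it on mguff: m−20=s, g−20=m, u−20=a, f−20=l, f−20=l.

small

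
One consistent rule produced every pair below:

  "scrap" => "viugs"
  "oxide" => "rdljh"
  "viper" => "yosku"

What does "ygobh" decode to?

valve

The shifts repeat in a cycle of length 2: positions 0,1,… shift by +3, +6, then the pattern repeats.
Decoding ygobh: y−3=v, g−6=a, o−3=l, b−6=v, h−3=e.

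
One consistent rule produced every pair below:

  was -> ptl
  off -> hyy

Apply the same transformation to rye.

krx

Compare letters: w→p is +19, a→t is +19, s→l is +19 — a constant shift. This is a Caesar cipher with shift 19.
For rye: r+19=k, y+19=r, e+19=x.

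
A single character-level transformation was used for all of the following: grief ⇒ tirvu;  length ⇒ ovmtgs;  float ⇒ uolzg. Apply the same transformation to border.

Letters are reflected about the middle of the alphabet (position → 25−position): Atbash.
For border: b↔y, o↔l, r↔i, d↔w, e↔v, r↔i.

yliwvi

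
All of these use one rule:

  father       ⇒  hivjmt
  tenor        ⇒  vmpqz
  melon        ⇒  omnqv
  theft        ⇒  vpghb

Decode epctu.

Shifts by position in father: pos 0: f→h (+2), pos 1: a→i (+8), pos 2: t→v (+2), pos 3: h→j (+2), pos 4: e→m (+8), pos 5: r→t (+2) — repeating every 3. It's a Vigenère-style cipher with numeric key [2,8,2]: position i shifts by key[i mod 3].
Decoding epctu: e−2=c, p−8=h, c−2=a, t−2=r, u−8=m.

charm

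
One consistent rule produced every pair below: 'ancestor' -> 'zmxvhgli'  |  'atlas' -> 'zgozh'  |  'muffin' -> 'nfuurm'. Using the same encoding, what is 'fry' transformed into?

Each pair mirrors across the alphabet (a↔z, n↔m, c↔x): positions sum to 25. This is the alphabet-reversal cipher (Atbash): a becomes z, b becomes y, etc.
For fry: f↔u, r↔i, y↔b.

uib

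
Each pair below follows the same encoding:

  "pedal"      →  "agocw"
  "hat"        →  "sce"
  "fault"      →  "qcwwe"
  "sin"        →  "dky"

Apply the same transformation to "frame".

qccxg

Vowels shift forward by 2 and consonants shift forward by 11.
Applying it to frame: f(cons)+11=q, r(cons)+11=c, a(vowel)+2=c, m(cons)+11=x, e(vowel)+2=g.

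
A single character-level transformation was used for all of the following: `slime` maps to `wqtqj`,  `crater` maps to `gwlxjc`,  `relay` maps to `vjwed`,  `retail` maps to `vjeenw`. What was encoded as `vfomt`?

radio

Shifts by position in slime: pos 0: s→w (+4), pos 1: l→q (+5), pos 2: i→t (+11), pos 3: m→q (+4), pos 4: e→j (+5) — repeating every 3. It's a Vigenère-style cipher with numeric key [4,5,11]: position i shifts by key[i mod 3].
Reversing it on vfomt: v−4=r, f−5=a, o−11=d, m−4=i, t−5=o.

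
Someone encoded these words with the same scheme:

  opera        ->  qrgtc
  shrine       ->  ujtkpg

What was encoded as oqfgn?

model

Compare letters: o→q is +2, p→r is +2, e→g is +2 — a constant shift. Each letter is shifted forward by 2 in the alphabet (a Caesar shift of +2).
Undoing it on oqfgn: o−2=m, q−2=o, f−2=d, g−2=e, n−2=l.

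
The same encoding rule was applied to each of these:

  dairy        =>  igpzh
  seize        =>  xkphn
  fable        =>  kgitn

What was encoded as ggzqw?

Letter i (0-indexed) is shifted by i+5, so successive shifts are 5, 6, 7, ….
Reversing it on ggzqw: g−5=b, g−6=a, z−7=s, q−8=i, w−9=n.

basin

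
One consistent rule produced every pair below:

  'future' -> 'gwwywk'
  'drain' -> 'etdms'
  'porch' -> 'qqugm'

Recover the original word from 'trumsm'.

spring

In future: f→g is +1, u→w is +2, t→w is +3, u→y is +4 — the shift increases by 1 each position. The shift increases by 1 at each position, starting from +1: 1, 2, 3, ….
Reversing it on trumsm: t−1=s, r−2=p, u−3=r, m−4=i, s−5=n, m−6=g.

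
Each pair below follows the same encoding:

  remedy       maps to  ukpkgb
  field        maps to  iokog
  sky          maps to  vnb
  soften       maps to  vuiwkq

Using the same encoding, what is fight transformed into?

iojkw

The shift depends on letter class: consonant r→u is +3, but vowel e→k is +6. Two shifts are in play — +6 for a/e/i/o/u, +3 for every other letter.
For fight: f(cons)+3=i, i(vowel)+6=o, g(cons)+3=j, h(cons)+3=k, t(cons)+3=w.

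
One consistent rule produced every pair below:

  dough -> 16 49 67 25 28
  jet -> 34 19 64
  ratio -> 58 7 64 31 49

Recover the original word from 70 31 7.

via

d(#4)→16 and o(#15)→49: differences scale by 3, so n = 3·pos + 4. With a=1..z=26, the number is 3·pos + 4.
Decoding 70 31 7: 70→(70−4)÷3=22=v, 31→(31−4)÷3=9=i, 7→(7−4)÷3=1=a.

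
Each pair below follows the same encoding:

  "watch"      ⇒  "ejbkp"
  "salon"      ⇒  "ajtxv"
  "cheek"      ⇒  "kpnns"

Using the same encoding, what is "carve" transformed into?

kjzdn

The shift depends on letter class: consonant w→e is +8, but vowel a→j is +9. The rule splits by letter class: vowels +9, consonants +8.
For carve: c(cons)+8=k, a(vowel)+9=j, r(cons)+8=z, v(cons)+8=d, e(vowel)+9=n.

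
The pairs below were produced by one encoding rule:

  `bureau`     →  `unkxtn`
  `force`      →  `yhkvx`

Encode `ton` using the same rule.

mhg

Compare letters: b→u is +19, u→n is +19, r→k is +19 — a constant shift. This is a Caesar cipher with shift 19.
Applying it to ton: t+19=m, o+19=h, n+19=g.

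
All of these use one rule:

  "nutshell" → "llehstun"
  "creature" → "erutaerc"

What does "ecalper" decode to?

The output letters match the input read backwards: nutshell reversed is llehstun. The word is simply reversed.
Undoing it on ecalper: then reverse → replace.

replace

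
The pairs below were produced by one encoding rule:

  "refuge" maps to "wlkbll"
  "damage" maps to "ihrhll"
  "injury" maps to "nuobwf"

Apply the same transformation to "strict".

xawpha

Shifts by position in refuge: pos 0: r→w (+5), pos 1: e→l (+7), pos 2: f→k (+5), pos 3: u→b (+7) — repeating every 2. A repeating key of period 2 is used — shifts +5, +7 over and over.
On strict: s+5=x, t+7=a, r+5=w, i+7=p, c+5=h, t+7=a.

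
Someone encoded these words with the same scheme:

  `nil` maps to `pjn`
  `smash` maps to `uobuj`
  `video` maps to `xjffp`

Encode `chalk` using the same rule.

ejbnm

Two shifts are in play — +1 for a/e/i/o/u, +2 for every other letter.
On chalk: c(cons)+2=e, h(cons)+2=j, a(vowel)+1=b, l(cons)+2=n, k(cons)+2=m.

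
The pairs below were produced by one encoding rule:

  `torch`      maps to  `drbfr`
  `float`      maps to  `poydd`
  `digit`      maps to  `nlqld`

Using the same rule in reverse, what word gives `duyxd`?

trout

Shifts by position in torch: pos 0: t→d (+10), pos 1: o→r (+3), pos 2: r→b (+10), pos 3: c→f (+3) — repeating every 2. It's a Vigenère-style cipher with numeric key [10,3]: position i shifts by key[i mod 2].
Undoing it on duyxd: d−10=t, u−3=r, y−10=o, x−3=u, d−10=t.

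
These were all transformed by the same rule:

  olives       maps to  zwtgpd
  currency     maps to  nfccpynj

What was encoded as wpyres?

Compare letters: o→z is +11, l→w is +11, i→t is +11 — a constant shift. This is a Caesar cipher with shift 11.
Undoing it on wpyres: w−11=l, p−11=e, y−11=n, r−11=g, e−11=t, s−11=h.

length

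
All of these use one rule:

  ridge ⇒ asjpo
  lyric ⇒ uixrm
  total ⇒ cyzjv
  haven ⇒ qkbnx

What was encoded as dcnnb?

Shifts by position in ridge: pos 0: r→a (+9), pos 1: i→s (+10), pos 2: d→j (+6), pos 3: g→p (+9), pos 4: e→o (+10) — repeating every 3. The shifts repeat in a cycle of length 3: positions 0,1,… shift by +9, +10, +6, then the pattern repeats.
Undoing it on dcnnb: d−9=u, c−10=s, n−6=h, n−9=e, b−10=r.

usher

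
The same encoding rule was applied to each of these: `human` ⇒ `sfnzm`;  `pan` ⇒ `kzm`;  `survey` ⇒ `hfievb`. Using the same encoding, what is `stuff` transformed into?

Letters are reflected about the middle of the alphabet (position → 25−position): Atbash.
Applying it to stuff: s↔h, t↔g, u↔f, f↔u, f↔u.

hgfuu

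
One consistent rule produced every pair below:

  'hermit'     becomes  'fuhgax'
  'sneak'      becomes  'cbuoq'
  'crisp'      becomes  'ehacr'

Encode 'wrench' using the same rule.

h(7)→f(5) and e(4)→u(20) fit y≡21x+14 (mod 26); the inverse of 21 mod 26 is 5. Each letter's alphabet position (a=0..z=25) is mapped through 21·x+14 mod 26 — an affine cipher.
On wrench: w(22)→21·22+14≡8=i; r(17)→21·17+14≡7=h; e(4)→21·4+14≡20=u; n(13)→21·13+14≡1=b; c(2)→21·2+14≡4=e; h(7)→21·7+14≡5=f (all mod 26).

ihubef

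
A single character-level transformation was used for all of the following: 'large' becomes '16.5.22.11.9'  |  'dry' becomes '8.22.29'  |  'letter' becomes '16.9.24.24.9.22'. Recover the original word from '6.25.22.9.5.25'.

Letters become their 1-based position plus 4 (so a→5, b→6, …).
Reversing it on 6.25.22.9.5.25: 6→(6−4)÷1=2=b, 25→(25−4)÷1=21=u, 22→(22−4)÷1=18=r, 9→(9−4)÷1=5=e, 5→(5−4)÷1=1=a, 25→(25−4)÷1=21=u.

bureau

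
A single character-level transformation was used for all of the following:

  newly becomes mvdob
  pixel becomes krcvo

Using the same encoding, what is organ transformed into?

Each pair mirrors across the alphabet (n↔m, e↔v, w↔d): positions sum to 25. Each letter is replaced by its mirror in the alphabet: a↔z, b↔y, c↔x, and so on (the Atbash cipher).
For organ: o↔l, r↔i, g↔t, a↔z, n↔m.

litzm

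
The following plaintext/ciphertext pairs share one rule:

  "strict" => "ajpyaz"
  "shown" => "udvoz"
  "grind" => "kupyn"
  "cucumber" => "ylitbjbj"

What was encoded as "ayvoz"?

short

The word is reversed, then every letter is shifted forward by 7.
Decoding ayvoz: shift back: a−7=t, y−7=r, v−7=o, o−7=h, z−7=s → trohs; then reverse → short.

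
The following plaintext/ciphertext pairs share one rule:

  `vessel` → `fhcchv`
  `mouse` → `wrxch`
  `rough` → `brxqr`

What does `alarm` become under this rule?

dvdbw

The shift depends on letter class: consonant v→f is +10, but vowel e→h is +3. Two shifts are in play — +3 for a/e/i/o/u, +10 for every other letter.
Applying it to alarm: a(vowel)+3=d, l(cons)+10=v, a(vowel)+3=d, r(cons)+10=b, m(cons)+10=w.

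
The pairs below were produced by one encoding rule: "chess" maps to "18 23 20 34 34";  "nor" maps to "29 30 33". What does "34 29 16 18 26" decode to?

snack

c is letter #3 and maps to 18: an offset of 15. The number is (letter's place in the alphabet, a=1) + 15.
Reversing it on 34 29 16 18 26: 34→(34−15)÷1=19=s, 29→(29−15)÷1=14=n, 16→(16−15)÷1=1=a, 18→(18−15)÷1=3=c, 26→(26−15)÷1=11=k.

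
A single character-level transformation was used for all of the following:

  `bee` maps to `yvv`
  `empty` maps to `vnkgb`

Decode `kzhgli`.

Each pair mirrors across the alphabet (b↔y, e↔v, e↔v): positions sum to 25. Each letter is replaced by its mirror in the alphabet: a↔z, b↔y, c↔x, and so on (the Atbash cipher).
Undoing it on kzhgli: k↔p, z↔a, h↔s, g↔t, l↔o, i↔r.

pastor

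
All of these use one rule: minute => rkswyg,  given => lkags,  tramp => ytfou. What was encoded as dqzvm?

Shifts by position in minute: pos 0: m→r (+5), pos 1: i→k (+2), pos 2: n→s (+5), pos 3: u→w (+2) — repeating every 2. The shifts repeat in a cycle of length 2: positions 0,1,… shift by +5, +2, then the pattern repeats.
Decoding dqzvm: d−5=y, q−2=o, z−5=u, v−2=t, m−5=h.

youth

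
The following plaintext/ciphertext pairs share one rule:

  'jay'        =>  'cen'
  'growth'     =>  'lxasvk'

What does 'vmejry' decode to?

The output letters match the input read backwards, each shifted +4: jay reversed is yaj. Two steps: reverse the string, then apply a Caesar shift of +4.
Reversing it on vmejry: shift back: v−4=r, m−4=i, e−4=a, j−4=f, r−4=n, y−4=u → riafnu; then reverse → unfair.

unfair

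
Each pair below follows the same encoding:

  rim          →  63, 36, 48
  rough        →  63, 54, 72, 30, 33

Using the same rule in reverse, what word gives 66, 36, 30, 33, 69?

The formula is n = 3×(alphabet index, a=1) + 9.
Reversing it on 66, 36, 30, 33, 69: 66→(66−9)÷3=19=s, 36→(36−9)÷3=9=i, 30→(30−9)÷3=7=g, 33→(33−9)÷3=8=h, 69→(69−9)÷3=20=t.

sight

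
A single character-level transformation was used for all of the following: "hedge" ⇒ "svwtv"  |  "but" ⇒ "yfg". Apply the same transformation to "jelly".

qvoob

Each pair mirrors across the alphabet (h↔s, e↔v, d↔w): positions sum to 25. This is the alphabet-reversal cipher (Atbash): a becomes z, b becomes y, etc.
On jelly: j↔q, e↔v, l↔o, l↔o, y↔b.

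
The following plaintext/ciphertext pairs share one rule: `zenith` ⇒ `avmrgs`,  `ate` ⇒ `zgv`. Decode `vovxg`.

Each pair mirrors across the alphabet (z↔a, e↔v, n↔m): positions sum to 25. Letters are reflected about the middle of the alphabet (position → 25−position): Atbash.
Decoding vovxg: v↔e, o↔l, v↔e, x↔c, g↔t.

elect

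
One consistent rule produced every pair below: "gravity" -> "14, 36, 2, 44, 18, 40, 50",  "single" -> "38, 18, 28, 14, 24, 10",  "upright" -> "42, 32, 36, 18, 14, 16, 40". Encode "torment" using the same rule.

40, 30, 36, 26, 10, 28, 40

The formula is n = 2×(alphabet index, a=1).
For torment: t=20→40, o=15→30, r=18→36, m=13→26, e=5→10, n=14→28, t=20→40.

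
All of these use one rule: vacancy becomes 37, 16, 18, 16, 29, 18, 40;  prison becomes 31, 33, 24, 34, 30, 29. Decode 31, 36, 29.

pun

v is letter #22 and maps to 37: an offset of 15. The number is (letter's place in the alphabet, a=1) + 15.
Reversing it on 31, 36, 29: 31→(31−15)÷1=16=p, 36→(36−15)÷1=21=u, 29→(29−15)÷1=14=n.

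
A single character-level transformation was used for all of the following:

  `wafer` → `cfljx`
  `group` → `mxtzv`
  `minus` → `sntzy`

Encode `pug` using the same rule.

The shift depends on letter class: consonant w→c is +6, but vowel a→f is +5. Two shifts are in play — +5 for a/e/i/o/u, +6 for every other letter.
Applying it to pug: p(cons)+6=v, u(vowel)+5=z, g(cons)+6=m.

vzm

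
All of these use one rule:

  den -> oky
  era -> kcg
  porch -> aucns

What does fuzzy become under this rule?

qakkj

The shift depends on letter class: consonant d→o is +11, but vowel e→k is +6. The rule splits by letter class: vowels +6, consonants +11.
For fuzzy: f(cons)+11=q, u(vowel)+6=a, z(cons)+11=k, z(cons)+11=k, y(cons)+11=j.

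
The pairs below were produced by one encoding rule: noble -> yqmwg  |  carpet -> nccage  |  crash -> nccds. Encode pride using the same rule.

ackog

Two shifts are in play — +2 for a/e/i/o/u, +11 for every other letter.
On pride: p(cons)+11=a, r(cons)+11=c, i(vowel)+2=k, d(cons)+11=o, e(vowel)+2=g.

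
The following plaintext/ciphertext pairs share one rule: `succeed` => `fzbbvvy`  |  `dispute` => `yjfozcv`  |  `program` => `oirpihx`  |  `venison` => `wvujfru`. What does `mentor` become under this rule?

s(18)→f(5) and u(20)→z(25) fit y≡23x+7 (mod 26); the inverse of 23 mod 26 is 17. Treating letters as 0–25, the rule is x ↦ 23x + 7 (mod 26).
On mentor: m(12)→23·12+7≡23=x; e(4)→23·4+7≡21=v; n(13)→23·13+7≡20=u; t(19)→23·19+7≡2=c; o(14)→23·14+7≡17=r; r(17)→23·17+7≡8=i (all mod 26).

xvucri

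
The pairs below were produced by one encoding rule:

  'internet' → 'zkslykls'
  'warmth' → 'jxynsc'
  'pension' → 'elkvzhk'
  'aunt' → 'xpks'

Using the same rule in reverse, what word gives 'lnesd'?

This is an affine cipher: with a=0,…,z=25, each position x becomes (23x+23) mod 26.
Undoing it on lnesd: l(11)→17·(11−23)≡4=e; n(13)→17·(13−23)≡12=m; e(4)→17·(4−23)≡15=p; s(18)→17·(18−23)≡19=t; d(3)→17·(3−23)≡24=y (all mod 26).

empty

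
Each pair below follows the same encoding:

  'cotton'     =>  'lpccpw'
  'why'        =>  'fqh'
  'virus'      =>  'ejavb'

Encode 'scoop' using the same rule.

The shift depends on letter class: consonant c→l is +9, but vowel o→p is +1. Two shifts are in play — +1 for a/e/i/o/u, +9 for every other letter.
For scoop: s(cons)+9=b, c(cons)+9=l, o(vowel)+1=p, o(vowel)+1=p, p(cons)+9=y.

blppy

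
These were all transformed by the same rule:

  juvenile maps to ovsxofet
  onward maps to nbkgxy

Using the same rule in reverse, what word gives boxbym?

Two steps: reverse the string, then apply a Caesar shift of +10.
Decoding boxbym: shift back: b−10=r, o−10=e, x−10=n, b−10=r, y−10=o, m−10=c → renroc; then reverse → corner.

corner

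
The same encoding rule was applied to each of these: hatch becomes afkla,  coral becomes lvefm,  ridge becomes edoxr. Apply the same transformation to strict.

hkedlk

h(7)→a(0) and a(0)→f(5) fit y≡3x+5 (mod 26); the inverse of 3 mod 26 is 9. Each letter's alphabet position (a=0..z=25) is mapped through 3·x+5 mod 26 — an affine cipher.
Applying it to strict: s(18)→3·18+5≡7=h; t(19)→3·19+5≡10=k; r(17)→3·17+5≡4=e; i(8)→3·8+5≡3=d; c(2)→3·2+5≡11=l; t(19)→3·19+5≡10=k (all mod 26).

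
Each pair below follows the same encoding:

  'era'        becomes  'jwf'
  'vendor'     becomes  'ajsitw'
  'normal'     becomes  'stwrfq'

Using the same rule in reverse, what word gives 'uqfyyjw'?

Compare letters: e→j is +5, r→w is +5, a→f is +5 — a constant shift. Every letter moves 5 places later in the alphabet, wrapping around z→a.
Undoing it on uqfyyjw: u−5=p, q−5=l, f−5=a, y−5=t, y−5=t, j−5=e, w−5=r.

platter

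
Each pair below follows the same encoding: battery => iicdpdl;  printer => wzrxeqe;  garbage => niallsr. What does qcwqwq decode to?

jungle

Letter i (0-indexed) is shifted by i+7, so successive shifts are 7, 8, 9, ….
Decoding qcwqwq: q−7=j, c−8=u, w−9=n, q−10=g, w−11=l, q−12=e.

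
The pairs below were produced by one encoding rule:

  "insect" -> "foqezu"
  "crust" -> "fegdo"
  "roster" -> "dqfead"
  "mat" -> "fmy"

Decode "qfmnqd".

rebate

The output letters match the input read backwards, each shifted +12: insect reversed is tcesni. Read the word backwards and shift each letter +12.
Decoding qfmnqd: shift back: q−12=e, f−12=t, m−12=a, n−12=b, q−12=e, d−12=r → etaber; then reverse → rebate.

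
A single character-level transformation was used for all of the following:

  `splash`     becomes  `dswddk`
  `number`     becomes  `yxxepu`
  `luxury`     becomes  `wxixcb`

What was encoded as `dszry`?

spoon

Shifts by position in splash: pos 0: s→d (+11), pos 1: p→s (+3), pos 2: l→w (+11), pos 3: a→d (+3) — repeating every 2. It's a Vigenère-style cipher with numeric key [11,3]: position i shifts by key[i mod 2].
Reversing it on dszry: d−11=s, s−3=p, z−11=o, r−3=o, y−11=n.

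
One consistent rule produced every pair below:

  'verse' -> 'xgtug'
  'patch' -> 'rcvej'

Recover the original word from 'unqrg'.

slope

Compare letters: v→x is +2, e→g is +2, r→t is +2 — a constant shift. Each letter is shifted forward by 2 in the alphabet (a Caesar shift of +2).
Undoing it on unqrg: u−2=s, n−2=l, q−2=o, r−2=p, g−2=e.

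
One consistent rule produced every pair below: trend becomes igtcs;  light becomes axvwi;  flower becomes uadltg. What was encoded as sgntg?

Compare letters: t→i is +15, r→g is +15, e→t is +15 — a constant shift. Every letter moves 15 places later in the alphabet, wrapping around z→a.
Reversing it on sgntg: s−15=d, g−15=r, n−15=y, t−15=e, g−15=r.

dryer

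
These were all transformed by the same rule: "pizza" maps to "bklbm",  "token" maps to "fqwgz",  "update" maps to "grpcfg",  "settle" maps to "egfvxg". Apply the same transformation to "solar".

The shifts repeat in a cycle of length 2: positions 0,1,… shift by +12, +2, then the pattern repeats.
On solar: s+12=e, o+2=q, l+12=x, a+2=c, r+12=d.

eqxcd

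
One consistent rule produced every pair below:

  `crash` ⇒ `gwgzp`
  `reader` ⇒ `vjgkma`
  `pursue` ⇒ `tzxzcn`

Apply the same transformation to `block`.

In crash: c→g is +4, r→w is +5, a→g is +6, s→z is +7 — the shift increases by 1 each position. Each letter shifts forward by (position + 4), i.e. 4, 5, 6, … — the shift grows by one for each successive letter.
Applying it to block: b+4=f, l+5=q, o+6=u, c+7=j, k+8=s.

fqujs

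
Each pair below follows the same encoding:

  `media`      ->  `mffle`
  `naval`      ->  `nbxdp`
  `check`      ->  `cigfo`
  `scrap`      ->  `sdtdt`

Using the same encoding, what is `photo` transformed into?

In media: m→m is +0, e→f is +1, d→f is +2, i→l is +3 — the shift increases by 1 each position. Letter i (0-indexed) is shifted by i+0, so successive shifts are 0, 1, 2, ….
Applying it to photo: p+0=p, h+1=i, o+2=q, t+3=w, o+4=s.

piqws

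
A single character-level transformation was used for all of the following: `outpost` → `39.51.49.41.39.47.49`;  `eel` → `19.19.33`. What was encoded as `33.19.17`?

o(#15)→39 and u(#21)→51: differences scale by 2, so n = 2·pos + 9. With a=1..z=26, the number is 2·pos + 9.
Decoding 33.19.17: 33→(33−9)÷2=12=l, 19→(19−9)÷2=5=e, 17→(17−9)÷2=4=d.

led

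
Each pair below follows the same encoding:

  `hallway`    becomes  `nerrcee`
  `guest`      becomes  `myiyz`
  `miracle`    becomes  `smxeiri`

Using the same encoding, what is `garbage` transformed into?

The shift depends on letter class: consonant h→n is +6, but vowel a→e is +4. Vowels shift forward by 4 and consonants shift forward by 6.
For garbage: g(cons)+6=m, a(vowel)+4=e, r(cons)+6=x, b(cons)+6=h, a(vowel)+4=e, g(cons)+6=m, e(vowel)+4=i.

mexhemi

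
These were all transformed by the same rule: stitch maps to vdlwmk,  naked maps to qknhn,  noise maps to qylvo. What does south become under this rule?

A repeating key of period 3 is used — shifts +3, +10, +3 over and over.
For south: s+3=v, o+10=y, u+3=x, t+3=w, h+10=r.

vyxwr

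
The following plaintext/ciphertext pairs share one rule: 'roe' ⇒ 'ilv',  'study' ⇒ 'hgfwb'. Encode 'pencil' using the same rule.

kvmxro

This is the alphabet-reversal cipher (Atbash): a becomes z, b becomes y, etc.
For pencil: p↔k, e↔v, n↔m, c↔x, i↔r, l↔o.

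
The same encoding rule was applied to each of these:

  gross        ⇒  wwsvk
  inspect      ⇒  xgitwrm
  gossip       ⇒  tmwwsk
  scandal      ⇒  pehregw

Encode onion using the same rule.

rsmrs

The word is reversed, then every letter is shifted forward by 4.
Applying it to onion: reverse → noino; then shift: n+4=r, o+4=s, i+4=m, n+4=r, o+4=s.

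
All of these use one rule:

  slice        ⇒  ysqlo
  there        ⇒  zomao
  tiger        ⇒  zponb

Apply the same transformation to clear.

ismjb

In slice: s→y is +6, l→s is +7, i→q is +8, c→l is +9 — the shift increases by 1 each position. Letter i (0-indexed) is shifted by i+6, so successive shifts are 6, 7, 8, ….
On clear: c+6=i, l+7=s, e+8=m, a+9=j, r+10=b.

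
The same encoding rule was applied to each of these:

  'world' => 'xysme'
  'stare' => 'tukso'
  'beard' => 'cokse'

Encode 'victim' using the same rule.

The shift depends on letter class: consonant w→x is +1, but vowel o→y is +10. The rule splits by letter class: vowels +10, consonants +1.
For victim: v(cons)+1=w, i(vowel)+10=s, c(cons)+1=d, t(cons)+1=u, i(vowel)+10=s, m(cons)+1=n.

wsdusn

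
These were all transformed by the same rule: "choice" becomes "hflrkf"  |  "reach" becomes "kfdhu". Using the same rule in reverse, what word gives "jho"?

The output letters match the input read backwards, each shifted +3: choice reversed is eciohc. Two steps: reverse the string, then apply a Caesar shift of +3.
Decoding jho: shift back: j−3=g, h−3=e, o−3=l → gel; then reverse → leg.

leg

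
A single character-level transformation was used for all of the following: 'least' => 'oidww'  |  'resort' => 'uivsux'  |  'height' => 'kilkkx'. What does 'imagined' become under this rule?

lqdklrhh

Shifts by position in least: pos 0: l→o (+3), pos 1: e→i (+4), pos 2: a→d (+3), pos 3: s→w (+4) — repeating every 2. A repeating key of period 2 is used — shifts +3, +4 over and over.
On imagined: i+3=l, m+4=q, a+3=d, g+4=k, i+3=l, n+4=r, e+3=h, d+4=h.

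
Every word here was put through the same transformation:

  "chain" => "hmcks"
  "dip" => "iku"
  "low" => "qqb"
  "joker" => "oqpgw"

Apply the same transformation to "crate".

The shift depends on letter class: consonant c→h is +5, but vowel a→c is +2. Two shifts are in play — +2 for a/e/i/o/u, +5 for every other letter.
For crate: c(cons)+5=h, r(cons)+5=w, a(vowel)+2=c, t(cons)+5=y, e(vowel)+2=g.

hwcyg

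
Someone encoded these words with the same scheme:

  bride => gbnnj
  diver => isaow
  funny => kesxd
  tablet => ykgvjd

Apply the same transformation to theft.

Shifts by position in bride: pos 0: b→g (+5), pos 1: r→b (+10), pos 2: i→n (+5), pos 3: d→n (+10) — repeating every 2. The shifts repeat in a cycle of length 2: positions 0,1,… shift by +5, +10, then the pattern repeats.
On theft: t+5=y, h+10=r, e+5=j, f+10=p, t+5=y.

yrjpy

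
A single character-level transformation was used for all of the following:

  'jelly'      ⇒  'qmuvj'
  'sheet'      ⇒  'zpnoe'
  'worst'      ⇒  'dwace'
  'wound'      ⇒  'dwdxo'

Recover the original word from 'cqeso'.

In jelly: j→q is +7, e→m is +8, l→u is +9, l→v is +10 — the shift increases by 1 each position. Letter i (0-indexed) is shifted by i+7, so successive shifts are 7, 8, 9, ….
Decoding cqeso: c−7=v, q−8=i, e−9=v, s−10=i, o−11=d.

vivid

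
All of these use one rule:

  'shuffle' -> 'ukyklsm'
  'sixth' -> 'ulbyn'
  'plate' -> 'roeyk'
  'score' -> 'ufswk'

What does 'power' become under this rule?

In shuffle: s→u is +2, h→k is +3, u→y is +4, f→k is +5 — the shift increases by 1 each position. Each letter shifts forward by (position + 2), i.e. 2, 3, 4, … — the shift grows by one for each successive letter.
For power: p+2=r, o+3=r, w+4=a, e+5=j, r+6=x.

rrajx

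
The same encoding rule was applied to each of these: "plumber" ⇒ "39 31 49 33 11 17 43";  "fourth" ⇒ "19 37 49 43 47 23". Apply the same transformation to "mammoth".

33 9 33 33 37 47 23

p(#16)→39 and l(#12)→31: differences scale by 2, so n = 2·pos + 7. Each letter becomes 2×(its alphabet position, a=1..z=26) + 7.
For mammoth: m=13→33, a=1→9, m=13→33, m=13→33, o=15→37, t=20→47, h=8→23.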